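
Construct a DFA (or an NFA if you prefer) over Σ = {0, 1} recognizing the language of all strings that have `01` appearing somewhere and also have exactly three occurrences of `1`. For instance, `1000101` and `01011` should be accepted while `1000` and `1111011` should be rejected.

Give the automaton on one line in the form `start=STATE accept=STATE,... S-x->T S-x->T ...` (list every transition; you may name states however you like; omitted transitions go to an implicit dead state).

start=q0 accept=q9 q0-0->q1 q0-1->q2 q1-0->q1 q1-1->q3 q2-0->q4 q2-1->q5 q3-0->q3 q3-1->q6 q4-0->q4 q4-1->q6 q5-0->q7 q5-1->q8 q6-0->q6 q6-1->q9 q7-0->q7 q7-1->q9 q8-0->q10 q8-1->q11 q9-0->q9 q9-1->q12 q10-0->q10 q10-1->q12 q11-0->q13 q11-1->q11 q12-0->q12 q12-1->q12 q13-0->q13 q13-1->q12

Handle the two conditions separately and then intersect. One (3 states) tracks whether and how much of `01` has been seen; the other (5 states) tracks the count of `1`s, saturating at 4. Each combined state is a pair, one component from each; accept when both components accept.
14 states suffice.
          0    1  
>  q0     q1   q2 
   q1     q1   q3 
   q2     q4   q5 
   q3     q3   q6 
   q4     q4   q6 
   q5     q7   q8 
   q6     q6   q9 
   q7     q7   q9 
   q8    q10  q11 
 * q9     q9  q12 
   q10   q10  q12 
   q11   q13  q11 
   q12   q12  q12 
   q13   q13  q12 
(> = start, * = accepting)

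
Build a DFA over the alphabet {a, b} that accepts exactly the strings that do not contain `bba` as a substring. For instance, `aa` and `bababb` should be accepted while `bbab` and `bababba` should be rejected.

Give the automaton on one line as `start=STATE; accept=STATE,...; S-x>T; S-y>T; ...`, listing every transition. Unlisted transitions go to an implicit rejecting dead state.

This is the complement of 'contains `bba`'. Use the same substring-matching states — S0 through S3 holding how much of `bba` has just been matched — but flip the accepting set: everything except the trap S3 accepts.
4 states suffice.
        a   b  
>* S0   S0  S1 
 * S1   S0  S2 
 * S2   S3  S2 
   S3   S3  S3 
(> = start, * = accepting)

start=S0; accept=S0,S1,S2; S0-a>S0; S0-b>S1; S1-a>S0; S1-b>S2; S2-a>S3; S2-b>S2; S3-a>S3; S3-b>S3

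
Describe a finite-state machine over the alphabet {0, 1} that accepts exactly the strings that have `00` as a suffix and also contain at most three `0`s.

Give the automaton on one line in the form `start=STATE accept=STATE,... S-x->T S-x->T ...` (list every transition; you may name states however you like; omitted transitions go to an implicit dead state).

Build one automaton per condition and run them in lockstep. One (3 states) tracks how much of the suffix `00` has currently been matched; the other (5 states) tracks the count of `0`s, saturating at 4. Each combined state is a pair, one component from each; accept when both components accept. After merging equivalent states the machine shrinks.
7 states suffice.
        0   1  
>  q0   q1  q0 
   q1   q2  q3 
 * q2   q4  q5 
   q3   q6  q3 
 * q4   q5  q5 
   q5   q5  q5 
   q6   q4  q5 
(> = start, * = accepting)

start=q0 accept=q2,q4 q0-0->q1 q0-1->q0 q1-0->q2 q1-1->q3 q2-0->q4 q2-1->q5 q3-0->q6 q3-1->q3 q4-0->q5 q4-1->q5 q5-0->q5 q5-1->q5 q6-0->q4 q6-1->q5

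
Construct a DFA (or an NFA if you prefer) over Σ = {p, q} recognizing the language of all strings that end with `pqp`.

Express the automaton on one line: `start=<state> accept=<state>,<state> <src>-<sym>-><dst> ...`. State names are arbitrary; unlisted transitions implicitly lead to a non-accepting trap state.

start=s0 accept=s3 s0-p->s1 s0-q->s0 s1-p->s1 s1-q->s2 s2-p->s3 s2-q->s0 s3-p->s1 s3-q->s2

Remember how much of `pqp` the current input suffix matches. State s0 means no match yet; s1 means the last symbol is `p`; s2 means the last 2 symbols are `pq`; s3 means the last 3 symbols are `pqp`. Only s3 accepts. On a mismatch, fall back to the longest proper suffix that is still a prefix of `pqp`.
4 states suffice.
        p   q  
>  s0   s1  s0 
   s1   s1  s2 
   s2   s3  s0 
 * s3   s1  s2 
(> = start, * = accepting)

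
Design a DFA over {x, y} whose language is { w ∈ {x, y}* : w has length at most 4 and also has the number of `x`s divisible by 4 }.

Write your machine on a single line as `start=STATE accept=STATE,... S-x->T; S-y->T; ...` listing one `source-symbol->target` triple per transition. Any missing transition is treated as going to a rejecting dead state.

start=S0; accept=S0,S2,S5,S9,S10; S0-x->S1; S0-y->S2; S1-x->S3; S1-y->S4; S2-x->S4; S2-y->S5; S3-x->S6; S3-y->S7; S4-x->S7; S4-y->S8; S5-x->S8; S5-y->S9; S6-x->S10; S6-y->S11; S7-x->S11; S7-y->S12; S8-x->S12; S8-y->S13; S9-x->S13; S9-y->S10; S10-x->S14; S10-y->S15; S11-x->S15; S11-y->S16; S12-x->S16; S12-y->S17; S13-x->S17; S13-y->S14; S14-x->S17; S14-y->S14; S15-x->S14; S15-y->S15; S16-x->S15; S16-y->S16; S17-x->S16; S17-y->S17

Run two small machines in parallel and take their product. One (6 states) tracks the input length, saturating at 5; the other (4 states) tracks the count of `x`s modulo 4. Each combined state is a pair, one component from each; accept when both components accept.
18 states suffice.
          x    y  
>* S0     S1   S2 
   S1     S3   S4 
 * S2     S4   S5 
   S3     S6   S7 
   S4     S7   S8 
 * S5     S8   S9 
   S6    S10  S11 
   S7    S11  S12 
   S8    S12  S13 
 * S9    S13  S10 
 * S10   S14  S15 
   S11   S15  S16 
   S12   S16  S17 
   S13   S17  S14 
   S14   S17  S14 
   S15   S14  S15 
   S16   S15  S16 
   S17   S16  S17 
(> = start, * = accepting)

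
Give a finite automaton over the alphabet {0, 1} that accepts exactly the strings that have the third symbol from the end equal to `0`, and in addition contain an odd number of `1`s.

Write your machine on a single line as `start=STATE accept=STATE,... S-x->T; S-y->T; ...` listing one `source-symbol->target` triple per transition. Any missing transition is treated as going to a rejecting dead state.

Build one automaton per condition and run them in lockstep. The first has 15 states tracking the last 3 symbols read; the second has 2 states tracking the count of `1`s modulo 2. A product state is a pair (one from each), accepting exactly when both do.
23 states suffice.
       0  1 
>  A   B  C 
   B   D  E 
   C   F  G 
   D   H  I 
   E   J  K 
   F   L  M 
   G   N  O 
   H   H  I 
 * I   J  K 
 * J   L  M 
   K   N  O 
   L   P  Q 
   M   R  S 
   N   T  U 
   O   V  W 
 * P   P  Q 
   Q   R  S 
   R   T  U 
 * S   V  W 
   T   H  I 
   U   J  K 
   V   L  M 
   W   N  O 
(> = start, * = accepting)

start=A; accept=I,J,P,S; A-0->B; A-1->C; B-0->D; B-1->E; C-0->F; C-1->G; D-0->H; D-1->I; E-0->J; E-1->K; F-0->L; F-1->M; G-0->N; G-1->O; H-0->H; H-1->I; I-0->J; I-1->K; J-0->L; J-1->M; K-0->N; K-1->O; L-0->P; L-1->Q; M-0->R; M-1->S; N-0->T; N-1->U; O-0->V; O-1->W; P-0->P; P-1->Q; Q-0->R; Q-1->S; R-0->T; R-1->U; S-0->V; S-1->W; T-0->H; T-1->I; U-0->J; U-1->K; V-0->L; V-1->M; W-0->N; W-1->O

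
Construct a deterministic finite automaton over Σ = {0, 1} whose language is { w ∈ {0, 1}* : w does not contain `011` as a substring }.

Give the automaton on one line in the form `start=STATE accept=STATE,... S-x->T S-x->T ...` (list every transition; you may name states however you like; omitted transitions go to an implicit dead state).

Track partial matches of the forbidden pattern `011`. State q3 is a dead state reached once `011` has occurred; every other state accepts. q0 means no part of `011` is currently matched.
With 4 states:
        0   1  
>* q0   q1  q0 
 * q1   q1  q2 
 * q2   q1  q3 
   q3   q3  q3 
(> = start, * = accepting)

start=q0 accept=q0,q1,q2 q0-0->q1 q0-1->q0 q1-0->q1 q1-1->q2 q2-0->q1 q2-1->q3 q3-0->q3 q3-1->q3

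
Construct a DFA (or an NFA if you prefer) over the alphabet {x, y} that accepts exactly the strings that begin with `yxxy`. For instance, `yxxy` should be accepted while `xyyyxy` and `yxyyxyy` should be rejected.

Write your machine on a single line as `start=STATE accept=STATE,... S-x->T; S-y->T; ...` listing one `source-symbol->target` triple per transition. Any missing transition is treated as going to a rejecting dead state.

Check the first 4 symbols one by one: S0 through S3 record how many have matched `yxxy` so far; any wrong symbol goes to the dead state S5. After all 4 match we enter the accepting sink S4.
6 states suffice.
        x   y  
>  S0   S5  S1 
   S1   S2  S5 
   S2   S3  S5 
   S3   S5  S4 
 * S4   S4  S4 
   S5   S5  S5 
(> = start, * = accepting)

start=S0; accept=S4; S0-x->S5; S0-y->S1; S1-x->S2; S1-y->S5; S2-x->S3; S2-y->S5; S3-x->S5; S3-y->S4; S4-x->S4; S4-y->S4; S5-x->S5; S5-y->S5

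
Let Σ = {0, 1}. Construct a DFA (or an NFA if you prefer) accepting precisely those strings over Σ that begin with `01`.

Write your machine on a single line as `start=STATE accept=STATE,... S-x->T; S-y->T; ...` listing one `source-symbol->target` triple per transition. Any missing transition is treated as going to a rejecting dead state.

start=q0; accept=q2; q0-0->q1; q0-1->q3; q1-0->q3; q1-1->q2; q2-0->q2; q2-1->q2; q3-0->q3; q3-1->q3

Walk along `01` while the input agrees: from q0 take `0` to q1, and so on. Any deviation drops to the rejecting sink q3. Once q2 is reached the prefix is confirmed and every continuation is accepted.
A 4-state machine:
        0   1  
>  q0   q1  q3 
   q1   q3  q2 
 * q2   q2  q2 
   q3   q3  q3 
(> = start, * = accepting)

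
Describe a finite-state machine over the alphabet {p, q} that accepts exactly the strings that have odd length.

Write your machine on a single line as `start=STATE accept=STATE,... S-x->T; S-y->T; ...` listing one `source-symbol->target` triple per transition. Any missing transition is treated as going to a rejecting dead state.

start=A; accept=B; A-p->B; A-q->B; B-p->A; B-q->A

Count input length modulo 2: every symbol advances one step around the cycle A → B → A. Accept at B.
2 states suffice.
       p  q 
>  A   B  B 
 * B   A  A 
(> = start, * = accepting)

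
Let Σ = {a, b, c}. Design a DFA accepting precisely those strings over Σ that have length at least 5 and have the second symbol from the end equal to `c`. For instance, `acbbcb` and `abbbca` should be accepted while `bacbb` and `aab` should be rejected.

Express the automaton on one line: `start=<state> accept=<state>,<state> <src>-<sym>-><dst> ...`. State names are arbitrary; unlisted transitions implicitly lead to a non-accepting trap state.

start=q0 accept=q5,q6 q0-a->q1 q0-b->q1 q0-c->q1 q1-a->q2 q1-b->q2 q1-c->q2 q2-a->q3 q2-b->q3 q2-c->q3 q3-a->q3 q3-b->q3 q3-c->q4 q4-a->q5 q4-b->q5 q4-c->q6 q5-a->q3 q5-b->q3 q5-c->q4 q6-a->q5 q6-b->q5 q6-c->q6

Run two small machines in parallel and take their product. One (7 states) tracks the input length, saturating at 6; the other (13 states) tracks the last 2 symbols read. Each combined state is a pair, one component from each; accept when both components accept. Equivalent product states are then merged.
With 7 states:
        a   b   c  
>  q0   q1  q1  q1 
   q1   q2  q2  q2 
   q2   q3  q3  q3 
   q3   q3  q3  q4 
   q4   q5  q5  q6 
 * q5   q3  q3  q4 
 * q6   q5  q5  q6 
(> = start, * = accepting)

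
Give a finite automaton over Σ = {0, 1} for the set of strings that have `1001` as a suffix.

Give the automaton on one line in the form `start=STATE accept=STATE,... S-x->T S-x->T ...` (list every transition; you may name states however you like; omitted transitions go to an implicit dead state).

Let each state record the length of the longest suffix of the input read so far that is also a prefix of `1001`. S1 means the last symbol is `1`; S2 means the last 2 symbols are `10`; S3 means the last 3 symbols are `100`; S4 means the last 4 symbols are `1001`. Accept only at S4, where the string currently ends in `1001`.
        0   1  
>  S0   S0  S1 
   S1   S2  S1 
   S2   S3  S1 
   S3   S0  S4 
 * S4   S2  S1 
(> = start, * = accepting)

start=S0 accept=S4 S0-0->S0 S0-1->S1 S1-0->S2 S1-1->S1 S2-0->S3 S2-1->S1 S3-0->S0 S3-1->S4 S4-0->S2 S4-1->S1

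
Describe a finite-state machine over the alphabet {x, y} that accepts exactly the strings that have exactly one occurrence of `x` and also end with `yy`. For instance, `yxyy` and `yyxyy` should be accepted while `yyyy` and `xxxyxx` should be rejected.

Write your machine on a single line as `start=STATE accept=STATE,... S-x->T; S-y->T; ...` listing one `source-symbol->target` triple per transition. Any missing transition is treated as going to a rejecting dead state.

start=s0; accept=s7; s0-x->s1; s0-y->s2; s1-x->s3; s1-y->s4; s2-x->s1; s2-y->s5; s3-x->s3; s3-y->s6; s4-x->s3; s4-y->s7; s5-x->s1; s5-y->s5; s6-x->s3; s6-y->s8; s7-x->s3; s7-y->s7; s8-x->s3; s8-y->s8

Handle the two conditions separately and then intersect. One (3 states) tracks the count of `x`s, saturating at 2; the other (3 states) tracks how much of the suffix `yy` has currently been matched. Each combined state is a pair, one component from each; accept when both components accept.
        x   y  
>  s0   s1  s2 
   s1   s3  s4 
   s2   s1  s5 
   s3   s3  s6 
   s4   s3  s7 
   s5   s1  s5 
   s6   s3  s8 
 * s7   s3  s7 
   s8   s3  s8 
(> = start, * = accepting)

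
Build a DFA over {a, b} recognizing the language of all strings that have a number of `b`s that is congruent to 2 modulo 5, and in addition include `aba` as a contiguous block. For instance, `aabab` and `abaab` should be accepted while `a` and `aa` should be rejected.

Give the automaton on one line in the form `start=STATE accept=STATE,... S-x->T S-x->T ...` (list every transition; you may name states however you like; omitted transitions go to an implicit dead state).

start=S0 accept=S10 S0-a->S1 S0-b->S2 S1-a->S1 S1-b->S3 S2-a->S4 S2-b->S5 S3-a->S6 S3-b->S5 S4-a->S4 S4-b->S7 S5-a->S8 S5-b->S9 S6-a->S6 S6-b->S10 S7-a->S10 S7-b->S9 S8-a->S8 S8-b->S11 S9-a->S12 S9-b->S13 S10-a->S10 S10-b->S14 S11-a->S14 S11-b->S13 S12-a->S12 S12-b->S15 S13-a->S16 S13-b->S0 S14-a->S14 S14-b->S17 S15-a->S17 S15-b->S0 S16-a->S16 S16-b->S18 S17-a->S17 S17-b->S19 S18-a->S19 S18-b->S2 S19-a->S19 S19-b->S6

Run two small machines in parallel and take their product. The first has 5 states tracking the count of `b`s modulo 5; the second has 4 states tracking whether and how much of `aba` has been seen. A product state is a pair (one from each), accepting exactly when both do.
A 20-state machine:
          a    b  
>  S0     S1   S2 
   S1     S1   S3 
   S2     S4   S5 
   S3     S6   S5 
   S4     S4   S7 
   S5     S8   S9 
   S6     S6  S10 
   S7    S10   S9 
   S8     S8  S11 
   S9    S12  S13 
 * S10   S10  S14 
   S11   S14  S13 
   S12   S12  S15 
   S13   S16   S0 
   S14   S14  S17 
   S15   S17   S0 
   S16   S16  S18 
   S17   S17  S19 
   S18   S19   S2 
   S19   S19   S6 
(> = start, * = accepting)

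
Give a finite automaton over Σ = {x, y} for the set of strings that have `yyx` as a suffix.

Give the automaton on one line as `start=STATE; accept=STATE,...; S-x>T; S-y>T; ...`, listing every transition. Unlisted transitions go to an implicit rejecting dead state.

start=A; accept=D; A-x>A; A-y>B; B-x>A; B-y>C; C-x>D; C-y>C; D-x>A; D-y>B

Remember how much of `yyx` the current input suffix matches. State A means no match yet; B means the last symbol is `y`; C means the last 2 symbols are `yy`; D means the last 3 symbols are `yyx`. Only D accepts. On a mismatch, fall back to the longest proper suffix that is still a prefix of `yyx`.
       x  y 
>  A   A  B 
   B   A  C 
   C   D  C 
 * D   A  B 
(> = start, * = accepting)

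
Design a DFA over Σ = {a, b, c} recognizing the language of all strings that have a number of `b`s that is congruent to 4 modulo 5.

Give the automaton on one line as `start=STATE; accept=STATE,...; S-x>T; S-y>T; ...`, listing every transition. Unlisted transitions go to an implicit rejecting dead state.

start=q0; accept=q4; q0-a>q0; q0-b>q1; q0-c>q0; q1-a>q1; q1-b>q2; q1-c>q1; q2-a>q2; q2-b>q3; q2-c>q2; q3-a>q3; q3-b>q4; q3-c>q3; q4-a>q4; q4-b>q0; q4-c>q4

Keep the running count of `b`s modulo 5: each `b` advances along the cycle q0 → q1 → q2 → q3 → q4 → q0 while other symbols loop. Accept at q4.
        a   b   c  
>  q0   q0  q1  q0 
   q1   q1  q2  q1 
   q2   q2  q3  q2 
   q3   q3  q4  q3 
 * q4   q4  q0  q4 
(> = start, * = accepting)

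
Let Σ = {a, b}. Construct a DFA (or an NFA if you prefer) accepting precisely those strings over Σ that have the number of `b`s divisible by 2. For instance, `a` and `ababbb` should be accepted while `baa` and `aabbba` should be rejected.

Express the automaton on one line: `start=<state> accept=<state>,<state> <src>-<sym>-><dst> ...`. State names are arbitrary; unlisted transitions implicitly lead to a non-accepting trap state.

Keep the running count of `b`s modulo 2: each `b` advances along the cycle s0 → s1 → s0 while other symbols loop. Accept at s0.
With 2 states:
        a   b  
>* s0   s0  s1 
   s1   s1  s0 
(> = start, * = accepting)

start=s0 accept=s0 s0-a->s0 s0-b->s1 s1-a->s1 s1-b->s0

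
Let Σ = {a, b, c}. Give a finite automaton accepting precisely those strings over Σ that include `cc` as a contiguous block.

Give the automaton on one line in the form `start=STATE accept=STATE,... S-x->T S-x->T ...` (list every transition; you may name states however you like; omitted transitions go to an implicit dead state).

States q0..q1 record the length of the longest prefix of `cc` that matches the current input suffix. Reaching q2 means `cc` has been seen, and we stay there forever. Accept from q2.
3 states suffice.
        a   b   c  
>  q0   q0  q0  q1 
   q1   q0  q0  q2 
 * q2   q2  q2  q2 
(> = start, * = accepting)

start=q0 accept=q2 q0-a->q0 q0-b->q0 q0-c->q1 q1-a->q0 q1-b->q0 q1-c->q2 q2-a->q2 q2-b->q2 q2-c->q2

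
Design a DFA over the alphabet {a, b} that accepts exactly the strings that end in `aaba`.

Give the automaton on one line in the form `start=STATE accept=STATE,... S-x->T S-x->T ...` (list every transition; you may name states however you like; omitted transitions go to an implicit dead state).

start=s0 accept=s4 s0-a->s1 s0-b->s0 s1-a->s2 s1-b->s0 s2-a->s2 s2-b->s3 s3-a->s4 s3-b->s0 s4-a->s2 s4-b->s0

Let each state record the length of the longest suffix of the input read so far that is also a prefix of `aaba`. s1 means the last symbol is `a`; s2 means the last 2 symbols are `aa`; s3 means the last 3 symbols are `aab`; s4 means the last 4 symbols are `aaba`. Accept only at s4, where the string currently ends in `aaba`.
5 states suffice.
        a   b  
>  s0   s1  s0 
   s1   s2  s0 
   s2   s2  s3 
   s3   s4  s0 
 * s4   s2  s0 
(> = start, * = accepting)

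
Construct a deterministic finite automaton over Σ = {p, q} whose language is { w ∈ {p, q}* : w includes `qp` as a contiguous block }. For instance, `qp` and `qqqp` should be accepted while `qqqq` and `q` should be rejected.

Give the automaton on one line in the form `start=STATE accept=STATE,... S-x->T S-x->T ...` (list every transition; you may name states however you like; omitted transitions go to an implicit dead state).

start=s0 accept=s2 s0-p->s0 s0-q->s1 s1-p->s2 s1-q->s1 s2-p->s2 s2-q->s2

Track how much of `qp` has been matched so far: state s0 is no progress, s2 is the absorbing accept state reached once `qp` has occurred. Intermediate states record partial matches; on a mismatch, fall back to the longest reusable overlap.
        p   q  
>  s0   s0  s1 
   s1   s2  s1 
 * s2   s2  s2 
(> = start, * = accepting)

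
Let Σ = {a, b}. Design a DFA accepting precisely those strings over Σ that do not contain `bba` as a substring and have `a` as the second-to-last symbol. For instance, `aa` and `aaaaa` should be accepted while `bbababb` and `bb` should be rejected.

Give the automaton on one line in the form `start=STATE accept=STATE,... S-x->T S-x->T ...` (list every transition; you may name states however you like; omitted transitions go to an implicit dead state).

start=q0 accept=q3,q4 q0-a->q1 q0-b->q2 q1-a->q3 q1-b->q4 q2-a->q5 q2-b->q6 q3-a->q3 q3-b->q4 q4-a->q5 q4-b->q6 q5-a->q3 q5-b->q4 q6-a->q7 q6-b->q6 q7-a->q8 q7-b->q9 q8-a->q8 q8-b->q9 q9-a->q7 q9-b->q10 q10-a->q7 q10-b->q10

Handle the two conditions separately and then intersect. One (4 states) tracks partial matches of the forbidden pattern `bba`; the other (7 states) tracks the last 2 symbols read. Each combined state is a pair, one component from each; accept when both components accept.
An 11-state machine:
          a    b  
>  q0     q1   q2 
   q1     q3   q4 
   q2     q5   q6 
 * q3     q3   q4 
 * q4     q5   q6 
   q5     q3   q4 
   q6     q7   q6 
   q7     q8   q9 
   q8     q8   q9 
   q9     q7  q10 
   q10    q7  q10 
(> = start, * = accepting)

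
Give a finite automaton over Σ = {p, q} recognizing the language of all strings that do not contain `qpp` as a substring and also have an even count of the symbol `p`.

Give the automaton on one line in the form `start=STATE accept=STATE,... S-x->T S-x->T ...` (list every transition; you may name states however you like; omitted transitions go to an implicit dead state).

start=A accept=A,C,F A-p->B A-q->C B-p->A B-q->D C-p->E C-q->C D-p->F D-q->D E-p->G E-q->D F-p->G F-q->C G-p->G G-q->G

Run two small machines in parallel and take their product. The first has 4 states tracking partial matches of the forbidden pattern `qpp`; the second has 2 states tracking the count of `p`s modulo 2. A product state is a pair (one from each), accepting exactly when both do. After merging equivalent states the machine shrinks.
7 states suffice.
       p  q 
>* A   B  C 
   B   A  D 
 * C   E  C 
   D   F  D 
   E   G  D 
 * F   G  C 
   G   G  G 
(> = start, * = accepting)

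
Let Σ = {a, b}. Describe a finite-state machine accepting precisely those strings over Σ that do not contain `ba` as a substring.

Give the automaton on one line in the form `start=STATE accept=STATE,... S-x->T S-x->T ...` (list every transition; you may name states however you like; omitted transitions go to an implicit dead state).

start=q0 accept=q0,q1 q0-a->q0 q0-b->q1 q1-a->q2 q1-b->q1 q2-a->q2 q2-b->q2

Track partial matches of the forbidden pattern `ba`. State q2 is a dead state reached once `ba` has occurred; every other state accepts. q0 means no part of `ba` is currently matched.
With 3 states:
        a   b  
>* q0   q0  q1 
 * q1   q2  q1 
   q2   q2  q2 
(> = start, * = accepting)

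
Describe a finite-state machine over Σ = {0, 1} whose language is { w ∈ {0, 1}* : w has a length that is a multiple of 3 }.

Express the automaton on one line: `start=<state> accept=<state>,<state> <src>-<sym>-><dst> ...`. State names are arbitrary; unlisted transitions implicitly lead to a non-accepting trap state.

Count input length modulo 3: every symbol advances one step around the cycle A → B → C → A. Accept at A.
3 states suffice.
       0  1 
>* A   B  B 
   B   C  C 
   C   A  A 
(> = start, * = accepting)

start=A accept=A A-0->B A-1->B B-0->C B-1->C C-0->A C-1->A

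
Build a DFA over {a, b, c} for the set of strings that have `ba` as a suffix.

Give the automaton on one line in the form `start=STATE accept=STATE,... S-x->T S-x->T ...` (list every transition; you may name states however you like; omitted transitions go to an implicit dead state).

Let each state record the length of the longest suffix of the input read so far that is also a prefix of `ba`. s1 means the last symbol is `b`; s2 means the last 2 symbols are `ba`. Accept only at s2, where the string currently ends in `ba`.
With 3 states:
        a   b   c  
>  s0   s0  s1  s0 
   s1   s2  s1  s0 
 * s2   s0  s1  s0 
(> = start, * = accepting)

start=s0 accept=s2 s0-a->s0 s0-b->s1 s0-c->s0 s1-a->s2 s1-b->s1 s1-c->s0 s2-a->s0 s2-b->s1 s2-c->s0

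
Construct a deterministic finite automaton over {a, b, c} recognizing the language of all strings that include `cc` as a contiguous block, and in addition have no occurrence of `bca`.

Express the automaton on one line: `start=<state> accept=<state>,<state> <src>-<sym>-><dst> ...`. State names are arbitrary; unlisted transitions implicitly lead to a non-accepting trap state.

start=q0 accept=q4,q6,q7 q0-a->q0 q0-b->q1 q0-c->q2 q1-a->q0 q1-b->q1 q1-c->q3 q2-a->q0 q2-b->q1 q2-c->q4 q3-a->q5 q3-b->q1 q3-c->q4 q4-a->q4 q4-b->q6 q4-c->q4 q5-a->q5 q5-b->q5 q5-c->q5 q6-a->q4 q6-b->q6 q6-c->q7 q7-a->q5 q7-b->q6 q7-c->q4

Handle the two conditions separately and then intersect. The first has 3 states tracking whether and how much of `cc` has been seen; the second has 4 states tracking partial matches of the forbidden pattern `bca`. A product state is a pair (one from each), accepting exactly when both do. Minimizing collapses redundant product states.
8 states suffice.
        a   b   c  
>  q0   q0  q1  q2 
   q1   q0  q1  q3 
   q2   q0  q1  q4 
   q3   q5  q1  q4 
 * q4   q4  q6  q4 
   q5   q5  q5  q5 
 * q6   q4  q6  q7 
 * q7   q5  q6  q4 
(> = start, * = accepting)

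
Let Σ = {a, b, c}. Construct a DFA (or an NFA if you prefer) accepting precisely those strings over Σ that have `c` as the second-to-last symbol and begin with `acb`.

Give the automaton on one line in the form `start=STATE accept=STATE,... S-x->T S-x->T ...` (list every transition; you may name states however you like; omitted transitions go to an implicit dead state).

Handle the two conditions separately and then intersect. One (13 states) tracks the last 2 symbols read; the other (5 states) tracks whether the input so far still matches the prefix `acb`. Each combined state is a pair, one component from each; accept when both components accept.
23 states suffice.
          a    b    c  
>  q0     q1   q2   q3 
   q1     q4   q5   q6 
   q2     q7   q8   q9 
   q3    q10  q11  q12 
   q4     q4   q5  q13 
   q5     q7   q8   q9 
   q6    q10  q14  q12 
   q7     q4   q5  q13 
   q8     q7   q8   q9 
   q9    q10  q11  q12 
   q10    q4   q5  q13 
   q11    q7   q8   q9 
   q12   q10  q11  q12 
   q13   q10  q11  q12 
 * q14   q15  q16  q17 
   q15   q18  q19  q20 
   q16   q15  q16  q17 
   q17   q21  q14  q22 
   q18   q18  q19  q20 
   q19   q15  q16  q17 
   q20   q21  q14  q22 
 * q21   q18  q19  q20 
 * q22   q21  q14  q22 
(> = start, * = accepting)

start=q0 accept=q14,q21,q22 q0-a->q1 q0-b->q2 q0-c->q3 q1-a->q4 q1-b->q5 q1-c->q6 q2-a->q7 q2-b->q8 q2-c->q9 q3-a->q10 q3-b->q11 q3-c->q12 q4-a->q4 q4-b->q5 q4-c->q13 q5-a->q7 q5-b->q8 q5-c->q9 q6-a->q10 q6-b->q14 q6-c->q12 q7-a->q4 q7-b->q5 q7-c->q13 q8-a->q7 q8-b->q8 q8-c->q9 q9-a->q10 q9-b->q11 q9-c->q12 q10-a->q4 q10-b->q5 q10-c->q13 q11-a->q7 q11-b->q8 q11-c->q9 q12-a->q10 q12-b->q11 q12-c->q12 q13-a->q10 q13-b->q11 q13-c->q12 q14-a->q15 q14-b->q16 q14-c->q17 q15-a->q18 q15-b->q19 q15-c->q20 q16-a->q15 q16-b->q16 q16-c->q17 q17-a->q21 q17-b->q14 q17-c->q22 q18-a->q18 q18-b->q19 q18-c->q20 q19-a->q15 q19-b->q16 q19-c->q17 q20-a->q21 q20-b->q14 q20-c->q22 q21-a->q18 q21-b->q19 q21-c->q20 q22-a->q21 q22-b->q14 q22-c->q22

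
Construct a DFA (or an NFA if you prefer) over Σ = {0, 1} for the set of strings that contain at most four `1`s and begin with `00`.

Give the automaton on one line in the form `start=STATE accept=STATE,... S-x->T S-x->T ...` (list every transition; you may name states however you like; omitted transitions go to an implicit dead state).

start=S0 accept=S3,S5,S7,S9,S11 S0-0->S1 S0-1->S2 S1-0->S3 S1-1->S2 S2-0->S2 S2-1->S4 S3-0->S3 S3-1->S5 S4-0->S4 S4-1->S6 S5-0->S5 S5-1->S7 S6-0->S6 S6-1->S8 S7-0->S7 S7-1->S9 S8-0->S8 S8-1->S10 S9-0->S9 S9-1->S11 S10-0->S10 S10-1->S10 S11-0->S11 S11-1->S12 S12-0->S12 S12-1->S12

Run two small machines in parallel and take their product. One (6 states) tracks the count of `1`s, saturating at 5; the other (4 states) tracks whether the input so far still matches the prefix `00`. Each combined state is a pair, one component from each; accept when both components accept.
With 13 states:
          0    1  
>  S0     S1   S2 
   S1     S3   S2 
   S2     S2   S4 
 * S3     S3   S5 
   S4     S4   S6 
 * S5     S5   S7 
   S6     S6   S8 
 * S7     S7   S9 
   S8     S8  S10 
 * S9     S9  S11 
   S10   S10  S10 
 * S11   S11  S12 
   S12   S12  S12 
(> = start, * = accepting)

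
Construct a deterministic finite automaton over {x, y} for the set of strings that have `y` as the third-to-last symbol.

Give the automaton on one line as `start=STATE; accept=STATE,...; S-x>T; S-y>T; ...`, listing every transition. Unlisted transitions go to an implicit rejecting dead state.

A DFA must remember the last 3 symbols (since which symbol is third-to-last isn't known until the input ends). Use one state per possible window of the last ≤3 symbols; accept from those whose window starts with `y`.
With 15 states:
          x    y  
>  q0     q1   q2 
   q1     q3   q4 
   q2     q5   q6 
   q3     q7   q8 
   q4     q9  q10 
   q5    q11  q12 
   q6    q13  q14 
   q7     q7   q8 
   q8     q9  q10 
   q9    q11  q12 
   q10   q13  q14 
 * q11    q7   q8 
 * q12    q9  q10 
 * q13   q11  q12 
 * q14   q13  q14 
(> = start, * = accepting)

start=q0; accept=q11,q12,q13,q14; q0-x>q1; q0-y>q2; q1-x>q3; q1-y>q4; q2-x>q5; q2-y>q6; q3-x>q7; q3-y>q8; q4-x>q9; q4-y>q10; q5-x>q11; q5-y>q12; q6-x>q13; q6-y>q14; q7-x>q7; q7-y>q8; q8-x>q9; q8-y>q10; q9-x>q11; q9-y>q12; q10-x>q13; q10-y>q14; q11-x>q7; q11-y>q8; q12-x>q9; q12-y>q10; q13-x>q11; q13-y>q12; q14-x>q13; q14-y>q14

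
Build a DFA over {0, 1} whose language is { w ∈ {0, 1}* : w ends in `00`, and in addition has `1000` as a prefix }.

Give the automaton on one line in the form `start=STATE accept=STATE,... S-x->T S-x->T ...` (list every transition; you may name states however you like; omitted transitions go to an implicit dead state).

start=q0 accept=q7 q0-0->q1 q0-1->q2 q1-0->q3 q1-1->q4 q2-0->q5 q2-1->q4 q3-0->q3 q3-1->q4 q4-0->q1 q4-1->q4 q5-0->q6 q5-1->q4 q6-0->q7 q6-1->q4 q7-0->q7 q7-1->q8 q8-0->q9 q8-1->q8 q9-0->q7 q9-1->q8

Handle the two conditions separately and then intersect. The first has 3 states tracking how much of the suffix `00` has currently been matched; the second has 6 states tracking whether the input so far still matches the prefix `1000`. A product state is a pair (one from each), accepting exactly when both do.
A 10-state machine:
        0   1  
>  q0   q1  q2 
   q1   q3  q4 
   q2   q5  q4 
   q3   q3  q4 
   q4   q1  q4 
   q5   q6  q4 
   q6   q7  q4 
 * q7   q7  q8 
   q8   q9  q8 
   q9   q7  q8 
(> = start, * = accepting)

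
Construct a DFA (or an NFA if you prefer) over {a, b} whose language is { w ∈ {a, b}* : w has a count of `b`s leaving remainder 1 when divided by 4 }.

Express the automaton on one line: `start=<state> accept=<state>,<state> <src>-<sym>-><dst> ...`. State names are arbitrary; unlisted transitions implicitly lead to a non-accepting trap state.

Keep the running count of `b`s modulo 4: each `b` advances along the cycle q0 → q1 → q2 → q3 → q0 while other symbols loop. Accept at q1.
4 states suffice.
        a   b  
>  q0   q0  q1 
 * q1   q1  q2 
   q2   q2  q3 
   q3   q3  q0 
(> = start, * = accepting)

start=q0 accept=q1 q0-a->q0 q0-b->q1 q1-a->q1 q1-b->q2 q2-a->q2 q2-b->q3 q3-a->q3 q3-b->q0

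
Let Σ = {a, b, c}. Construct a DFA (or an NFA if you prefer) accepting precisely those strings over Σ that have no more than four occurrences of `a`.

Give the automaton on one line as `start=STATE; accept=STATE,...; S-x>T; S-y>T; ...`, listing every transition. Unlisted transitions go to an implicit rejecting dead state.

start=q0; accept=q0,q1,q2,q3,q4; q0-a>q1; q0-b>q0; q0-c>q0; q1-a>q2; q1-b>q1; q1-c>q1; q2-a>q3; q2-b>q2; q2-c>q2; q3-a>q4; q3-b>q3; q3-c>q3; q4-a>q5; q4-b>q4; q4-c>q4; q5-a>q5; q5-b>q5; q5-c>q5

Count `a`s, saturating at 5: states q0 through q4 mean 0 through 4 `a`s seen; q5 means more than 4. Each `a` increments (capped at q5); other symbols loop. Accept from {q0, q1, q2, q3, q4}.
With 6 states:
        a   b   c  
>* q0   q1  q0  q0 
 * q1   q2  q1  q1 
 * q2   q3  q2  q2 
 * q3   q4  q3  q3 
 * q4   q5  q4  q4 
   q5   q5  q5  q5 
(> = start, * = accepting)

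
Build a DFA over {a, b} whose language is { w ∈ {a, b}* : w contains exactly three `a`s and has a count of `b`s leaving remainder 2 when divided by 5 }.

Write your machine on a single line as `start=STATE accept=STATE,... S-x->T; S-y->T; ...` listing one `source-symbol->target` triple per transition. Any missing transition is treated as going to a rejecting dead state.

Build one automaton per condition and run them in lockstep. The first has 5 states tracking the count of `a`s, saturating at 4; the second has 5 states tracking the count of `b`s modulo 5. A product state is a pair (one from each), accepting exactly when both do. Minimizing collapses redundant product states.
With 21 states:
          a    b  
>  q0     q1   q2 
   q1     q3   q4 
   q2     q4   q5 
   q3     q6   q7 
   q4     q7   q8 
   q5     q8   q9 
   q6    q10  q11 
   q7    q11  q12 
   q8    q12  q13 
   q9    q13  q14 
   q10   q10  q10 
   q11   q10  q15 
   q12   q15  q16 
   q13   q16  q17 
   q14   q17   q0 
 * q15   q10  q18 
   q16   q18  q19 
   q17   q19   q1 
   q18   q10  q20 
   q19   q20   q3 
   q20   q10   q6 
(> = start, * = accepting)

start=q0; accept=q15; q0-a->q1; q0-b->q2; q1-a->q3; q1-b->q4; q2-a->q4; q2-b->q5; q3-a->q6; q3-b->q7; q4-a->q7; q4-b->q8; q5-a->q8; q5-b->q9; q6-a->q10; q6-b->q11; q7-a->q11; q7-b->q12; q8-a->q12; q8-b->q13; q9-a->q13; q9-b->q14; q10-a->q10; q10-b->q10; q11-a->q10; q11-b->q15; q12-a->q15; q12-b->q16; q13-a->q16; q13-b->q17; q14-a->q17; q14-b->q0; q15-a->q10; q15-b->q18; q16-a->q18; q16-b->q19; q17-a->q19; q17-b->q1; q18-a->q10; q18-b->q20; q19-a->q20; q19-b->q3; q20-a->q10; q20-b->q6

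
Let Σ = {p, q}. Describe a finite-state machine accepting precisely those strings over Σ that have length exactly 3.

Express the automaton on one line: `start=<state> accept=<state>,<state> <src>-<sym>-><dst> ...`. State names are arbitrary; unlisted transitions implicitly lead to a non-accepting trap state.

We only need to distinguish lengths 0, 1, …, 3, and '>3'. Chain s0 → s1 → s2 → s3 → s4 on every symbol, with s4 looping. Accepting states: {s3}.
With 5 states:
        p   q  
>  s0   s1  s1 
   s1   s2  s2 
   s2   s3  s3 
 * s3   s4  s4 
   s4   s4  s4 
(> = start, * = accepting)

start=s0 accept=s3 s0-p->s1 s0-q->s1 s1-p->s2 s1-q->s2 s2-p->s3 s2-q->s3 s3-p->s4 s3-q->s4 s4-p->s4 s4-q->s4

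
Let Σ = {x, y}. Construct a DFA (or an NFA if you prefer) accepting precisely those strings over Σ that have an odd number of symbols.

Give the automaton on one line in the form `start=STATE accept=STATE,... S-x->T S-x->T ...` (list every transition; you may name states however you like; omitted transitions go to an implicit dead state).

start=q0 accept=q1 q0-x->q1 q0-y->q1 q1-x->q0 q1-y->q0

Only the length mod 2 matters, so use a 2-cycle: from any state, every input symbol moves to the next state, wrapping q1 back to q0. Mark q1 accepting.
2 states suffice.
        x   y  
>  q0   q1  q1 
 * q1   q0  q0 
(> = start, * = accepting)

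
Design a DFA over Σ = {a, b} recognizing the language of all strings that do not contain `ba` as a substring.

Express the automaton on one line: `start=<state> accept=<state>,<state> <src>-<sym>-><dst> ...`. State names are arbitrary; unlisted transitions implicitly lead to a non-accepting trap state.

start=q0 accept=q0,q1 q0-a->q0 q0-b->q1 q1-a->q2 q1-b->q1 q2-a->q2 q2-b->q2

Track partial matches of the forbidden pattern `ba`. State q2 is a dead state reached once `ba` has occurred; every other state accepts. q0 means no part of `ba` is currently matched.
3 states suffice.
        a   b  
>* q0   q0  q1 
 * q1   q2  q1 
   q2   q2  q2 
(> = start, * = accepting)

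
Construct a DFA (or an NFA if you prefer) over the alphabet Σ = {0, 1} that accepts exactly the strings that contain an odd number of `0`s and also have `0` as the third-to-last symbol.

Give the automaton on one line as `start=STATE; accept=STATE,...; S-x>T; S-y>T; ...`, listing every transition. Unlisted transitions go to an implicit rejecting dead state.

start=q0; accept=q4,q7,q8,q9; q0-0>q1; q0-1>q0; q1-0>q2; q1-1>q3; q2-0>q4; q2-1>q5; q3-0>q6; q3-1>q7; q4-0>q2; q4-1>q8; q5-0>q9; q5-1>q0; q6-0>q10; q6-1>q5; q7-0>q6; q7-1>q11; q8-0>q6; q8-1>q7; q9-0>q2; q9-1>q3; q10-0>q2; q10-1>q8; q11-0>q6; q11-1>q11

Build one automaton per condition and run them in lockstep. One (2 states) tracks the count of `0`s modulo 2; the other (15 states) tracks the last 3 symbols read. Each combined state is a pair, one component from each; accept when both components accept. Minimizing collapses redundant product states.
A 12-state machine:
          0    1  
>  q0     q1   q0 
   q1     q2   q3 
   q2     q4   q5 
   q3     q6   q7 
 * q4     q2   q8 
   q5     q9   q0 
   q6    q10   q5 
 * q7     q6  q11 
 * q8     q6   q7 
 * q9     q2   q3 
   q10    q2   q8 
   q11    q6  q11 
(> = start, * = accepting)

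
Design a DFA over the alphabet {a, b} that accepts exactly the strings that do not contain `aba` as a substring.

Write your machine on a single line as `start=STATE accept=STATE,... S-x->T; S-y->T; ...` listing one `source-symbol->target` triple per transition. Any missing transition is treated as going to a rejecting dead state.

start=s0; accept=s0,s1,s2; s0-a->s1; s0-b->s0; s1-a->s1; s1-b->s2; s2-a->s3; s2-b->s0; s3-a->s3; s3-b->s3

Track partial matches of the forbidden pattern `aba`. State s3 is a dead state reached once `aba` has occurred; every other state accepts. s0 means no part of `aba` is currently matched.
4 states suffice.
        a   b  
>* s0   s1  s0 
 * s1   s1  s2 
 * s2   s3  s0 
   s3   s3  s3 
(> = start, * = accepting)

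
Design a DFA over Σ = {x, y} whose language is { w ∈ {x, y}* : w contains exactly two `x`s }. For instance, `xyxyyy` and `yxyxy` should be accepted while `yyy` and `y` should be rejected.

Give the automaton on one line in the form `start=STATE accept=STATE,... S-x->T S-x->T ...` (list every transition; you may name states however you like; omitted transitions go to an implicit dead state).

start=q0 accept=q2 q0-x->q1 q0-y->q0 q1-x->q2 q1-y->q1 q2-x->q3 q2-y->q2 q3-x->q3 q3-y->q3

Count `x`s, saturating at 3: states q0 through q2 mean 0 through 2 `x`s seen; q3 means more than 2. Each `x` increments (capped at q3); other symbols loop. Accept from {q2}.
A 4-state machine:
        x   y  
>  q0   q1  q0 
   q1   q2  q1 
 * q2   q3  q2 
   q3   q3  q3 
(> = start, * = accepting)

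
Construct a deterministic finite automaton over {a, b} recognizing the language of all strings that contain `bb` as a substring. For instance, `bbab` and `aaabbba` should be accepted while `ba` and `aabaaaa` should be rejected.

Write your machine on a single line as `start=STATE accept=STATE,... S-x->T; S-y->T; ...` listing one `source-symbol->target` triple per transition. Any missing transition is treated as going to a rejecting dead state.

Track how much of `bb` has been matched so far: state s0 is no progress, s2 is the absorbing accept state reached once `bb` has occurred. Intermediate states record partial matches; on a mismatch, fall back to the longest reusable overlap.
With 3 states:
        a   b  
>  s0   s0  s1 
   s1   s0  s2 
 * s2   s2  s2 
(> = start, * = accepting)

start=s0; accept=s2; s0-a->s0; s0-b->s1; s1-a->s0; s1-b->s2; s2-a->s2; s2-b->s2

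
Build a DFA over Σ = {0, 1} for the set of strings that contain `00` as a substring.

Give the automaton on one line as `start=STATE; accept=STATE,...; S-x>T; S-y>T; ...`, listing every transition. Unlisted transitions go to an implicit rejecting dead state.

States S0..S1 record the length of the longest prefix of `00` that matches the current input suffix. Reaching S2 means `00` has been seen, and we stay there forever. Accept from S2.
        0   1  
>  S0   S1  S0 
   S1   S2  S0 
 * S2   S2  S2 
(> = start, * = accepting)

start=S0; accept=S2; S0-0>S1; S0-1>S0; S1-0>S2; S1-1>S0; S2-0>S2; S2-1>S2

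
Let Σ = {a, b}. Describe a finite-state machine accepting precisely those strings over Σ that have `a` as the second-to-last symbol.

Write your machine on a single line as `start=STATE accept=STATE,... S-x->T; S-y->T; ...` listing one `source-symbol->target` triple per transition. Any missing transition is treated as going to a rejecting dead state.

start=s0; accept=s3,s4; s0-a->s1; s0-b->s2; s1-a->s3; s1-b->s4; s2-a->s5; s2-b->s6; s3-a->s3; s3-b->s4; s4-a->s5; s4-b->s6; s5-a->s3; s5-b->s4; s6-a->s5; s6-b->s6

Because acceptance depends on a position counted from the end, the machine has to buffer the most recent 2 symbols. Make each state the string of the last up-to-2 symbols read; on input `x` shift the window left and append `x`. Accept when the buffered window has length 2 and begins with `a`.
A 7-state machine:
        a   b  
>  s0   s1  s2 
   s1   s3  s4 
   s2   s5  s6 
 * s3   s3  s4 
 * s4   s5  s6 
   s5   s3  s4 
   s6   s5  s6 
(> = start, * = accepting)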